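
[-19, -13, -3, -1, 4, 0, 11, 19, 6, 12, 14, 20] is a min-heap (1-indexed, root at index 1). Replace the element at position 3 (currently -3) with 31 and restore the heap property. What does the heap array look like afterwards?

set index 3 from -3 to 31 → [-19, -13, 31, -1, 4, 0, 11, 19, 6, 12, 14, 20]
31 vs smaller child 0 at index 6, swap → [-19, -13, 0, -1, 4, 31, 11, 19, 6, 12, 14, 20]
31 vs only child 20 at index 12, swap → [-19, -13, 0, -1, 4, 20, 11, 19, 6, 12, 14, 31]

[-19, -13, 0, -1, 4, 20, 11, 19, 6, 12, 14, 31]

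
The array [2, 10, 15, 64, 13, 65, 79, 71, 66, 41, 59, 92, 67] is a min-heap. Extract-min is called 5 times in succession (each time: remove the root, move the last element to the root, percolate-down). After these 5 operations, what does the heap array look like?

[59, 64, 65, 66, 67, 92, 79, 71]

extract-min #1 returns 2:
  remove root 2; move last element 67 to root → [67, 10, 15, 64, 13, 65, 79, 71, 66, 41, 59, 92]
  67 vs smaller child 10 at index 1, swap → [10, 67, 15, 64, 13, 65, 79, 71, 66, 41, 59, 92]
  67 vs smaller child 13 at index 4, swap → [10, 13, 15, 64, 67, 65, 79, 71, 66, 41, 59, 92]
  67 vs smaller child 41 at index 9, swap → [10, 13, 15, 64, 41, 65, 79, 71, 66, 67, 59, 92]
extract-min #2 returns 10:
  remove root 10; move last element 92 to root → [92, 13, 15, 64, 41, 65, 79, 71, 66, 67, 59]
  92 vs smaller child 13 at index 1, swap → [13, 92, 15, 64, 41, 65, 79, 71, 66, 67, 59]
  92 vs smaller child 41 at index 4, swap → [13, 41, 15, 64, 92, 65, 79, 71, 66, 67, 59]
  92 vs smaller child 59 at index 10, swap → [13, 41, 15, 64, 59, 65, 79, 71, 66, 67, 92]
extract-min #3 returns 13:
  remove root 13; move last element 92 to root → [92, 41, 15, 64, 59, 65, 79, 71, 66, 67]
  92 vs smaller child 15 at index 2, swap → [15, 41, 92, 64, 59, 65, 79, 71, 66, 67]
  92 vs smaller child 65 at index 5, swap → [15, 41, 65, 64, 59, 92, 79, 71, 66, 67]
extract-min #4 returns 15:
  remove root 15; move last element 67 to root → [67, 41, 65, 64, 59, 92, 79, 71, 66]
  67 vs smaller child 41 at index 1, swap → [41, 67, 65, 64, 59, 92, 79, 71, 66]
  67 vs smaller child 59 at index 4, swap → [41, 59, 65, 64, 67, 92, 79, 71, 66]
extract-min #5 returns 41:
  remove root 41; move last element 66 to root → [66, 59, 65, 64, 67, 92, 79, 71]
  66 vs smaller child 59 at index 1, swap → [59, 66, 65, 64, 67, 92, 79, 71]
  66 vs smaller child 64 at index 3, swap → [59, 64, 65, 66, 67, 92, 79, 71]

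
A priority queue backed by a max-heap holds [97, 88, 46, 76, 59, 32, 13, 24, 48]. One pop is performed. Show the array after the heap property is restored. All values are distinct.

remove root 97; move last element 48 to root → [48, 88, 46, 76, 59, 32, 13, 24]
48 vs larger child 88 at index 1, swap → [88, 48, 46, 76, 59, 32, 13, 24]
48 vs larger child 76 at index 3, swap → [88, 76, 46, 48, 59, 32, 13, 24]

[88, 76, 46, 48, 59, 32, 13, 24]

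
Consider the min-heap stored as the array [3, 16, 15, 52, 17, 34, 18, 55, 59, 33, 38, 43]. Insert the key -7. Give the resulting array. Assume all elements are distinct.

append -7 at index 12 → [3, 16, 15, 52, 17, 34, 18, 55, 59, 33, 38, 43, -7]
-7 < parent 34 at index 5, swap → [3, 16, 15, 52, 17, -7, 18, 55, 59, 33, 38, 43, 34]
-7 < parent 15 at index 2, swap → [3, 16, -7, 52, 17, 15, 18, 55, 59, 33, 38, 43, 34]
-7 < parent 3 at index 0, swap → [-7, 16, 3, 52, 17, 15, 18, 55, 59, 33, 38, 43, 34]

[-7, 16, 3, 52, 17, 15, 18, 55, 59, 33, 38, 43, 34]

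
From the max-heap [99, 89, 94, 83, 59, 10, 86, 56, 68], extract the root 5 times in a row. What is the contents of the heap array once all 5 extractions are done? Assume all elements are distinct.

[68, 59, 10, 56]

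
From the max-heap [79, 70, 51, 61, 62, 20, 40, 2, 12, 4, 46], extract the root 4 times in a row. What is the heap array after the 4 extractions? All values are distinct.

[51, 46, 40, 12, 4, 20, 2]

extract-max #1 returns 79:
  remove root 79; move last element 46 to root → [46, 70, 51, 61, 62, 20, 40, 2, 12, 4]
  46 vs larger child 70 at index 1, swap → [70, 46, 51, 61, 62, 20, 40, 2, 12, 4]
  46 vs larger child 62 at index 4, swap → [70, 62, 51, 61, 46, 20, 40, 2, 12, 4]
extract-max #2 returns 70:
  remove root 70; move last element 4 to root → [4, 62, 51, 61, 46, 20, 40, 2, 12]
  4 vs larger child 62 at index 1, swap → [62, 4, 51, 61, 46, 20, 40, 2, 12]
  4 vs larger child 61 at index 3, swap → [62, 61, 51, 4, 46, 20, 40, 2, 12]
  4 vs larger child 12 at index 8, swap → [62, 61, 51, 12, 46, 20, 40, 2, 4]
extract-max #3 returns 62:
  remove root 62; move last element 4 to root → [4, 61, 51, 12, 46, 20, 40, 2]
  4 vs larger child 61 at index 1, swap → [61, 4, 51, 12, 46, 20, 40, 2]
  4 vs larger child 46 at index 4, swap → [61, 46, 51, 12, 4, 20, 40, 2]
extract-max #4 returns 61:
  remove root 61; move last element 2 to root → [2, 46, 51, 12, 4, 20, 40]
  2 vs larger child 51 at index 2, swap → [51, 46, 2, 12, 4, 20, 40]
  2 vs larger child 40 at index 6, swap → [51, 46, 40, 12, 4, 20, 2]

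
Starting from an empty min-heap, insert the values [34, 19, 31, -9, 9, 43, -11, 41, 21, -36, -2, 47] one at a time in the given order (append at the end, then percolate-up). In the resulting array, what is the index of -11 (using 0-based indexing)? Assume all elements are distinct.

1

Insert 34:
  append 34 at index 0 → [34] (no swap needed)
Insert 19:
  append 19 at index 1 → [34, 19]
  19 < parent 34 at index 0, swap → [19, 34]
Insert 31:
  append 31 at index 2 → [19, 34, 31] (no swap needed)
Insert -9:
  append -9 at index 3 → [19, 34, 31, -9]
  -9 < parent 34 at index 1, swap → [19, -9, 31, 34]
  -9 < parent 19 at index 0, swap → [-9, 19, 31, 34]
Insert 9:
  append 9 at index 4 → [-9, 19, 31, 34, 9]
  9 < parent 19 at index 1, swap → [-9, 9, 31, 34, 19]
Insert 43:
  append 43 at index 5 → [-9, 9, 31, 34, 19, 43] (no swap needed)
Insert -11:
  append -11 at index 6 → [-9, 9, 31, 34, 19, 43, -11]
  -11 < parent 31 at index 2, swap → [-9, 9, -11, 34, 19, 43, 31]
  -11 < parent -9 at index 0, swap → [-11, 9, -9, 34, 19, 43, 31]
Insert 41:
  append 41 at index 7 → [-11, 9, -9, 34, 19, 43, 31, 41] (no swap needed)
Insert 21:
  append 21 at index 8 → [-11, 9, -9, 34, 19, 43, 31, 41, 21]
  21 < parent 34 at index 3, swap → [-11, 9, -9, 21, 19, 43, 31, 41, 34]
Insert -36:
  append -36 at index 9 → [-11, 9, -9, 21, 19, 43, 31, 41, 34, -36]
  -36 < parent 19 at index 4, swap → [-11, 9, -9, 21, -36, 43, 31, 41, 34, 19]
  -36 < parent 9 at index 1, swap → [-11, -36, -9, 21, 9, 43, 31, 41, 34, 19]
  -36 < parent -11 at index 0, swap → [-36, -11, -9, 21, 9, 43, 31, 41, 34, 19]
Insert -2:
  append -2 at index 10 → [-36, -11, -9, 21, 9, 43, 31, 41, 34, 19, -2]
  -2 < parent 9 at index 4, swap → [-36, -11, -9, 21, -2, 43, 31, 41, 34, 19, 9]
Insert 47:
  append 47 at index 11 → [-36, -11, -9, 21, -2, 43, 31, 41, 34, 19, 9, 47] (no swap needed)
resulting array: [-36, -11, -9, 21, -2, 43, 31, 41, 34, 19, 9, 47]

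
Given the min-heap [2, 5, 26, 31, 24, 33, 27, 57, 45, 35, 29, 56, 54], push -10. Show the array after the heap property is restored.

[-10, 5, 2, 31, 24, 33, 26, 57, 45, 35, 29, 56, 54, 27]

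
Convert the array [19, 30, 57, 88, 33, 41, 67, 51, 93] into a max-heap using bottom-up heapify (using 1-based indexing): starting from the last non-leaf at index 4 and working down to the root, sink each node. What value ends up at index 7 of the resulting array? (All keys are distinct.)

sift down from index 4:
  88 vs larger child 93 at index 9, swap → [19, 30, 57, 93, 33, 41, 67, 51, 88]
sift down from index 3:
  57 vs larger child 67 at index 7, swap → [19, 30, 67, 93, 33, 41, 57, 51, 88]
sift down from index 2:
  30 vs larger child 93 at index 4, swap → [19, 93, 67, 30, 33, 41, 57, 51, 88]
  30 vs larger child 88 at index 9, swap → [19, 93, 67, 88, 33, 41, 57, 51, 30]
sift down from index 1:
  19 vs larger child 93 at index 2, swap → [93, 19, 67, 88, 33, 41, 57, 51, 30]
  19 vs larger child 88 at index 4, swap → [93, 88, 67, 19, 33, 41, 57, 51, 30]
  19 vs larger child 51 at index 8, swap → [93, 88, 67, 51, 33, 41, 57, 19, 30]
resulting array: [93, 88, 67, 51, 33, 41, 57, 19, 30]

57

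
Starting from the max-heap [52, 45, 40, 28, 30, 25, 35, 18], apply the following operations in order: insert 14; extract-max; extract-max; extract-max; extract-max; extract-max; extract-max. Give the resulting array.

insert 14:
  append 14 at index 8 → [52, 45, 40, 28, 30, 25, 35, 18, 14] (no swap needed)
extract-max → returns 52:
  remove root 52; move last element 14 to root → [14, 45, 40, 28, 30, 25, 35, 18]
  14 vs larger child 45 at index 1, swap → [45, 14, 40, 28, 30, 25, 35, 18]
  14 vs larger child 30 at index 4, swap → [45, 30, 40, 28, 14, 25, 35, 18]
extract-max → returns 45:
  remove root 45; move last element 18 to root → [18, 30, 40, 28, 14, 25, 35]
  18 vs larger child 40 at index 2, swap → [40, 30, 18, 28, 14, 25, 35]
  18 vs larger child 35 at index 6, swap → [40, 30, 35, 28, 14, 25, 18]
extract-max → returns 40:
  remove root 40; move last element 18 to root → [18, 30, 35, 28, 14, 25]
  18 vs larger child 35 at index 2, swap → [35, 30, 18, 28, 14, 25]
  18 vs only child 25 at index 5, swap → [35, 30, 25, 28, 14, 18]
extract-max → returns 35:
  remove root 35; move last element 18 to root → [18, 30, 25, 28, 14]
  18 vs larger child 30 at index 1, swap → [30, 18, 25, 28, 14]
  18 vs larger child 28 at index 3, swap → [30, 28, 25, 18, 14]
extract-max → returns 30:
  remove root 30; move last element 14 to root → [14, 28, 25, 18]
  14 vs larger child 28 at index 1, swap → [28, 14, 25, 18]
  14 vs only child 18 at index 3, swap → [28, 18, 25, 14]
extract-max → returns 28:
  remove root 28; move last element 14 to root → [14, 18, 25]
  14 vs larger child 25 at index 2, swap → [25, 18, 14]

[25, 18, 14]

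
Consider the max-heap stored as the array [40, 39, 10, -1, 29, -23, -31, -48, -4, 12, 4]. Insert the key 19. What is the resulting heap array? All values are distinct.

[40, 39, 19, -1, 29, 10, -31, -48, -4, 12, 4, -23]

append 19 at index 11 → [40, 39, 10, -1, 29, -23, -31, -48, -4, 12, 4, 19]
19 > parent -23 at index 5, swap → [40, 39, 10, -1, 29, 19, -31, -48, -4, 12, 4, -23]
19 > parent 10 at index 2, swap → [40, 39, 19, -1, 29, 10, -31, -48, -4, 12, 4, -23]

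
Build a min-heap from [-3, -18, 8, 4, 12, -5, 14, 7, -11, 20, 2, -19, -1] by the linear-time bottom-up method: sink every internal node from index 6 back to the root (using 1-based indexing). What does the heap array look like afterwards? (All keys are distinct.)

[-19, -18, -5, -11, 2, -3, 14, 7, 4, 20, 12, 8, -1]

sift down from index 6:
  -5 vs smaller child -19 at index 12, swap → [-3, -18, 8, 4, 12, -19, 14, 7, -11, 20, 2, -5, -1]
sift down from index 5:
  12 vs smaller child 2 at index 11, swap → [-3, -18, 8, 4, 2, -19, 14, 7, -11, 20, 12, -5, -1]
sift down from index 4:
  4 vs smaller child -11 at index 9, swap → [-3, -18, 8, -11, 2, -19, 14, 7, 4, 20, 12, -5, -1]
sift down from index 3:
  8 vs smaller child -19 at index 6, swap → [-3, -18, -19, -11, 2, 8, 14, 7, 4, 20, 12, -5, -1]
  8 vs smaller child -5 at index 12, swap → [-3, -18, -19, -11, 2, -5, 14, 7, 4, 20, 12, 8, -1]
sift down from index 2: already satisfies heap property
sift down from index 1:
  -3 vs smaller child -19 at index 3, swap → [-19, -18, -3, -11, 2, -5, 14, 7, 4, 20, 12, 8, -1]
  -3 vs smaller child -5 at index 6, swap → [-19, -18, -5, -11, 2, -3, 14, 7, 4, 20, 12, 8, -1]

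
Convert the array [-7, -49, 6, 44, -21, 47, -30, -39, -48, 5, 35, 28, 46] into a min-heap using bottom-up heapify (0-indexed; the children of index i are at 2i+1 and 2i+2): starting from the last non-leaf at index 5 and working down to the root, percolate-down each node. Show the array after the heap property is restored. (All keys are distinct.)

sift down from index 5:
  47 vs smaller child 28 at index 11, swap → [-7, -49, 6, 44, -21, 28, -30, -39, -48, 5, 35, 47, 46]
sift down from index 4: already satisfies heap property
sift down from index 3:
  44 vs smaller child -48 at index 8, swap → [-7, -49, 6, -48, -21, 28, -30, -39, 44, 5, 35, 47, 46]
sift down from index 2:
  6 vs smaller child -30 at index 6, swap → [-7, -49, -30, -48, -21, 28, 6, -39, 44, 5, 35, 47, 46]
sift down from index 1: already satisfies heap property
sift down from index 0:
  -7 vs smaller child -49 at index 1, swap → [-49, -7, -30, -48, -21, 28, 6, -39, 44, 5, 35, 47, 46]
  -7 vs smaller child -48 at index 3, swap → [-49, -48, -30, -7, -21, 28, 6, -39, 44, 5, 35, 47, 46]
  -7 vs smaller child -39 at index 7, swap → [-49, -48, -30, -39, -21, 28, 6, -7, 44, 5, 35, 47, 46]

[-49, -48, -30, -39, -21, 28, 6, -7, 44, 5, 35, 47, 46]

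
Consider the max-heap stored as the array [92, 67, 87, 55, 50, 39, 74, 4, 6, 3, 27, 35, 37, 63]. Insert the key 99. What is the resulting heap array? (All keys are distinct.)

[99, 67, 92, 55, 50, 39, 87, 4, 6, 3, 27, 35, 37, 63, 74]

append 99 at index 14 → [92, 67, 87, 55, 50, 39, 74, 4, 6, 3, 27, 35, 37, 63, 99]
99 > parent 74 at index 6, swap → [92, 67, 87, 55, 50, 39, 99, 4, 6, 3, 27, 35, 37, 63, 74]
99 > parent 87 at index 2, swap → [92, 67, 99, 55, 50, 39, 87, 4, 6, 3, 27, 35, 37, 63, 74]
99 > parent 92 at index 0, swap → [99, 67, 92, 55, 50, 39, 87, 4, 6, 3, 27, 35, 37, 63, 74]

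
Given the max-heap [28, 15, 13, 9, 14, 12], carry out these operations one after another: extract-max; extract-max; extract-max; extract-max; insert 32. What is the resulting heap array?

extract-max → returns 28:
  remove root 28; move last element 12 to root → [12, 15, 13, 9, 14]
  12 vs larger child 15 at index 1, swap → [15, 12, 13, 9, 14]
  12 vs larger child 14 at index 4, swap → [15, 14, 13, 9, 12]
extract-max → returns 15:
  remove root 15; move last element 12 to root → [12, 14, 13, 9]
  12 vs larger child 14 at index 1, swap → [14, 12, 13, 9]
extract-max → returns 14:
  remove root 14; move last element 9 to root → [9, 12, 13]
  9 vs larger child 13 at index 2, swap → [13, 12, 9]
extract-max → returns 13:
  remove root 13; move last element 9 to root → [9, 12]
  9 vs only child 12 at index 1, swap → [12, 9]
insert 32:
  append 32 at index 2 → [12, 9, 32]
  32 > parent 12 at index 0, swap → [32, 9, 12]

[32, 9, 12]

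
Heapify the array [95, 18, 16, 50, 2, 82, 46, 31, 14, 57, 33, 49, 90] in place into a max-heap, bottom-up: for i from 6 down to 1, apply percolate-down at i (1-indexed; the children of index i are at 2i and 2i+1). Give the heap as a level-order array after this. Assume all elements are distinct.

[95, 57, 90, 50, 33, 82, 46, 31, 14, 2, 18, 49, 16]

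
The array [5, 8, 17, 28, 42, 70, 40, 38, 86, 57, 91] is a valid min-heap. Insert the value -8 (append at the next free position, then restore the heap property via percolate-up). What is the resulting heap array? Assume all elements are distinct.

[-8, 8, 5, 28, 42, 17, 40, 38, 86, 57, 91, 70]

append -8 at index 11 → [5, 8, 17, 28, 42, 70, 40, 38, 86, 57, 91, -8]
-8 < parent 70 at index 5, swap → [5, 8, 17, 28, 42, -8, 40, 38, 86, 57, 91, 70]
-8 < parent 17 at index 2, swap → [5, 8, -8, 28, 42, 17, 40, 38, 86, 57, 91, 70]
-8 < parent 5 at index 0, swap → [-8, 8, 5, 28, 42, 17, 40, 38, 86, 57, 91, 70]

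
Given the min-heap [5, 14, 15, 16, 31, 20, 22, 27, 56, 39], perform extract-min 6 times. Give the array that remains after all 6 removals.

[27, 31, 56, 39]

extract-min #1 returns 5:
  remove root 5; move last element 39 to root → [39, 14, 15, 16, 31, 20, 22, 27, 56]
  39 vs smaller child 14 at index 1, swap → [14, 39, 15, 16, 31, 20, 22, 27, 56]
  39 vs smaller child 16 at index 3, swap → [14, 16, 15, 39, 31, 20, 22, 27, 56]
  39 vs smaller child 27 at index 7, swap → [14, 16, 15, 27, 31, 20, 22, 39, 56]
extract-min #2 returns 14:
  remove root 14; move last element 56 to root → [56, 16, 15, 27, 31, 20, 22, 39]
  56 vs smaller child 15 at index 2, swap → [15, 16, 56, 27, 31, 20, 22, 39]
  56 vs smaller child 20 at index 5, swap → [15, 16, 20, 27, 31, 56, 22, 39]
extract-min #3 returns 15:
  remove root 15; move last element 39 to root → [39, 16, 20, 27, 31, 56, 22]
  39 vs smaller child 16 at index 1, swap → [16, 39, 20, 27, 31, 56, 22]
  39 vs smaller child 27 at index 3, swap → [16, 27, 20, 39, 31, 56, 22]
extract-min #4 returns 16:
  remove root 16; move last element 22 to root → [22, 27, 20, 39, 31, 56]
  22 vs smaller child 20 at index 2, swap → [20, 27, 22, 39, 31, 56]
extract-min #5 returns 20:
  remove root 20; move last element 56 to root → [56, 27, 22, 39, 31]
  56 vs smaller child 22 at index 2, swap → [22, 27, 56, 39, 31]
extract-min #6 returns 22:
  remove root 22; move last element 31 to root → [31, 27, 56, 39]
  31 vs smaller child 27 at index 1, swap → [27, 31, 56, 39]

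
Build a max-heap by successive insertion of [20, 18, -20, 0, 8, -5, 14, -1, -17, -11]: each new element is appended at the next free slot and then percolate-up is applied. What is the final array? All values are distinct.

Insert 20:
  append 20 at index 0 → [20] (no swap needed)
Insert 18:
  append 18 at index 1 → [20, 18] (no swap needed)
Insert -20:
  append -20 at index 2 → [20, 18, -20] (no swap needed)
Insert 0:
  append 0 at index 3 → [20, 18, -20, 0] (no swap needed)
Insert 8:
  append 8 at index 4 → [20, 18, -20, 0, 8] (no swap needed)
Insert -5:
  append -5 at index 5 → [20, 18, -20, 0, 8, -5]
  -5 > parent -20 at index 2, swap → [20, 18, -5, 0, 8, -20]
Insert 14:
  append 14 at index 6 → [20, 18, -5, 0, 8, -20, 14]
  14 > parent -5 at index 2, swap → [20, 18, 14, 0, 8, -20, -5]
Insert -1:
  append -1 at index 7 → [20, 18, 14, 0, 8, -20, -5, -1] (no swap needed)
Insert -17:
  append -17 at index 8 → [20, 18, 14, 0, 8, -20, -5, -1, -17] (no swap needed)
Insert -11:
  append -11 at index 9 → [20, 18, 14, 0, 8, -20, -5, -1, -17, -11] (no swap needed)

[20, 18, 14, 0, 8, -20, -5, -1, -17, -11]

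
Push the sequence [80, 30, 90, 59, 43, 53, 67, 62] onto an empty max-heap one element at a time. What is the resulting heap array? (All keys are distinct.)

[90, 62, 80, 59, 43, 53, 67, 30]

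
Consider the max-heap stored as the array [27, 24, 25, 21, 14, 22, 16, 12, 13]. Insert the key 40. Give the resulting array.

append 40 at index 9 → [27, 24, 25, 21, 14, 22, 16, 12, 13, 40]
40 > parent 14 at index 4, swap → [27, 24, 25, 21, 40, 22, 16, 12, 13, 14]
40 > parent 24 at index 1, swap → [27, 40, 25, 21, 24, 22, 16, 12, 13, 14]
40 > parent 27 at index 0, swap → [40, 27, 25, 21, 24, 22, 16, 12, 13, 14]

[40, 27, 25, 21, 24, 22, 16, 12, 13, 14]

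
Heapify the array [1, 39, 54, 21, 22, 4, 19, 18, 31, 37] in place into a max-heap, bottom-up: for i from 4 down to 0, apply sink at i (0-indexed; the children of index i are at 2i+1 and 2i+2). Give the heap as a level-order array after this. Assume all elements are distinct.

sift down from index 4:
  22 vs only child 37 at index 9, swap → [1, 39, 54, 21, 37, 4, 19, 18, 31, 22]
sift down from index 3:
  21 vs larger child 31 at index 8, swap → [1, 39, 54, 31, 37, 4, 19, 18, 21, 22]
sift down from index 2: already satisfies heap property
sift down from index 1: already satisfies heap property
sift down from index 0:
  1 vs larger child 54 at index 2, swap → [54, 39, 1, 31, 37, 4, 19, 18, 21, 22]
  1 vs larger child 19 at index 6, swap → [54, 39, 19, 31, 37, 4, 1, 18, 21, 22]

[54, 39, 19, 31, 37, 4, 1, 18, 21, 22]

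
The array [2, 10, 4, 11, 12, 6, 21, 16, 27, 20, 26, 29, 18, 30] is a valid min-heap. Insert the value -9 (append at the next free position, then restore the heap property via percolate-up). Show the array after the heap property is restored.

[-9, 10, 2, 11, 12, 6, 4, 16, 27, 20, 26, 29, 18, 30, 21]

append -9 at index 14 → [2, 10, 4, 11, 12, 6, 21, 16, 27, 20, 26, 29, 18, 30, -9]
-9 < parent 21 at index 6, swap → [2, 10, 4, 11, 12, 6, -9, 16, 27, 20, 26, 29, 18, 30, 21]
-9 < parent 4 at index 2, swap → [2, 10, -9, 11, 12, 6, 4, 16, 27, 20, 26, 29, 18, 30, 21]
-9 < parent 2 at index 0, swap → [-9, 10, 2, 11, 12, 6, 4, 16, 27, 20, 26, 29, 18, 30, 21]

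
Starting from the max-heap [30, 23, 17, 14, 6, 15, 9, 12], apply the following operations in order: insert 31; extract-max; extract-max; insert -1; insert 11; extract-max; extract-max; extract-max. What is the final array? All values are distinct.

[14, 12, 11, 9, 6, -1]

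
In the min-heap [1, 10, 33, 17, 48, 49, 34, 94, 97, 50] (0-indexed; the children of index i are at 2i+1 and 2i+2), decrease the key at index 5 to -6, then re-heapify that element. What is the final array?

set index 5 from 49 to -6 → [1, 10, 33, 17, 48, -6, 34, 94, 97, 50]
-6 < parent 33 at index 2, swap → [1, 10, -6, 17, 48, 33, 34, 94, 97, 50]
-6 < parent 1 at index 0, swap → [-6, 10, 1, 17, 48, 33, 34, 94, 97, 50]

[-6, 10, 1, 17, 48, 33, 34, 94, 97, 50]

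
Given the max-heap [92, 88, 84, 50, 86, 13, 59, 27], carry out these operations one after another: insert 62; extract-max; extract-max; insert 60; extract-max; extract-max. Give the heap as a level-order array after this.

[62, 60, 59, 27, 50, 13]

insert 62:
  append 62 at index 8 → [92, 88, 84, 50, 86, 13, 59, 27, 62]
  62 > parent 50 at index 3, swap → [92, 88, 84, 62, 86, 13, 59, 27, 50]
extract-max → returns 92:
  remove root 92; move last element 50 to root → [50, 88, 84, 62, 86, 13, 59, 27]
  50 vs larger child 88 at index 1, swap → [88, 50, 84, 62, 86, 13, 59, 27]
  50 vs larger child 86 at index 4, swap → [88, 86, 84, 62, 50, 13, 59, 27]
extract-max → returns 88:
  remove root 88; move last element 27 to root → [27, 86, 84, 62, 50, 13, 59]
  27 vs larger child 86 at index 1, swap → [86, 27, 84, 62, 50, 13, 59]
  27 vs larger child 62 at index 3, swap → [86, 62, 84, 27, 50, 13, 59]
insert 60:
  append 60 at index 7 → [86, 62, 84, 27, 50, 13, 59, 60]
  60 > parent 27 at index 3, swap → [86, 62, 84, 60, 50, 13, 59, 27]
extract-max → returns 86:
  remove root 86; move last element 27 to root → [27, 62, 84, 60, 50, 13, 59]
  27 vs larger child 84 at index 2, swap → [84, 62, 27, 60, 50, 13, 59]
  27 vs larger child 59 at index 6, swap → [84, 62, 59, 60, 50, 13, 27]
extract-max → returns 84:
  remove root 84; move last element 27 to root → [27, 62, 59, 60, 50, 13]
  27 vs larger child 62 at index 1, swap → [62, 27, 59, 60, 50, 13]
  27 vs larger child 60 at index 3, swap → [62, 60, 59, 27, 50, 13]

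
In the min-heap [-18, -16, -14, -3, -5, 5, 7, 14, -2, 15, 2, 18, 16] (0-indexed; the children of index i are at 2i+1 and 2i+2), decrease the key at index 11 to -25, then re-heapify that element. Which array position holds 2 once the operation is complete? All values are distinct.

10

set index 11 from 18 to -25 → [-18, -16, -14, -3, -5, 5, 7, 14, -2, 15, 2, -25, 16]
-25 < parent 5 at index 5, swap → [-18, -16, -14, -3, -5, -25, 7, 14, -2, 15, 2, 5, 16]
-25 < parent -14 at index 2, swap → [-18, -16, -25, -3, -5, -14, 7, 14, -2, 15, 2, 5, 16]
-25 < parent -18 at index 0, swap → [-25, -16, -18, -3, -5, -14, 7, 14, -2, 15, 2, 5, 16]
resulting array: [-25, -16, -18, -3, -5, -14, 7, 14, -2, 15, 2, 5, 16]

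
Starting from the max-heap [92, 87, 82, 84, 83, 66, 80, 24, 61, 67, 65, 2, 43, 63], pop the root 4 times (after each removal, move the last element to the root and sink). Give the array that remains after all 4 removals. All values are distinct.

[82, 67, 80, 63, 65, 66, 2, 24, 61, 43]

extract-max #1 returns 92:
  remove root 92; move last element 63 to root → [63, 87, 82, 84, 83, 66, 80, 24, 61, 67, 65, 2, 43]
  63 vs larger child 87 at index 1, swap → [87, 63, 82, 84, 83, 66, 80, 24, 61, 67, 65, 2, 43]
  63 vs larger child 84 at index 3, swap → [87, 84, 82, 63, 83, 66, 80, 24, 61, 67, 65, 2, 43]
extract-max #2 returns 87:
  remove root 87; move last element 43 to root → [43, 84, 82, 63, 83, 66, 80, 24, 61, 67, 65, 2]
  43 vs larger child 84 at index 1, swap → [84, 43, 82, 63, 83, 66, 80, 24, 61, 67, 65, 2]
  43 vs larger child 83 at index 4, swap → [84, 83, 82, 63, 43, 66, 80, 24, 61, 67, 65, 2]
  43 vs larger child 67 at index 9, swap → [84, 83, 82, 63, 67, 66, 80, 24, 61, 43, 65, 2]
extract-max #3 returns 84:
  remove root 84; move last element 2 to root → [2, 83, 82, 63, 67, 66, 80, 24, 61, 43, 65]
  2 vs larger child 83 at index 1, swap → [83, 2, 82, 63, 67, 66, 80, 24, 61, 43, 65]
  2 vs larger child 67 at index 4, swap → [83, 67, 82, 63, 2, 66, 80, 24, 61, 43, 65]
  2 vs larger child 65 at index 10, swap → [83, 67, 82, 63, 65, 66, 80, 24, 61, 43, 2]
extract-max #4 returns 83:
  remove root 83; move last element 2 to root → [2, 67, 82, 63, 65, 66, 80, 24, 61, 43]
  2 vs larger child 82 at index 2, swap → [82, 67, 2, 63, 65, 66, 80, 24, 61, 43]
  2 vs larger child 80 at index 6, swap → [82, 67, 80, 63, 65, 66, 2, 24, 61, 43]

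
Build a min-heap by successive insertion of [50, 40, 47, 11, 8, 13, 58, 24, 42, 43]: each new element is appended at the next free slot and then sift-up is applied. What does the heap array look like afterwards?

[8, 11, 13, 24, 40, 47, 58, 50, 42, 43]

Insert 50:
  append 50 at index 0 → [50] (no swap needed)
Insert 40:
  append 40 at index 1 → [50, 40]
  40 < parent 50 at index 0, swap → [40, 50]
Insert 47:
  append 47 at index 2 → [40, 50, 47] (no swap needed)
Insert 11:
  append 11 at index 3 → [40, 50, 47, 11]
  11 < parent 50 at index 1, swap → [40, 11, 47, 50]
  11 < parent 40 at index 0, swap → [11, 40, 47, 50]
Insert 8:
  append 8 at index 4 → [11, 40, 47, 50, 8]
  8 < parent 40 at index 1, swap → [11, 8, 47, 50, 40]
  8 < parent 11 at index 0, swap → [8, 11, 47, 50, 40]
Insert 13:
  append 13 at index 5 → [8, 11, 47, 50, 40, 13]
  13 < parent 47 at index 2, swap → [8, 11, 13, 50, 40, 47]
Insert 58:
  append 58 at index 6 → [8, 11, 13, 50, 40, 47, 58] (no swap needed)
Insert 24:
  append 24 at index 7 → [8, 11, 13, 50, 40, 47, 58, 24]
  24 < parent 50 at index 3, swap → [8, 11, 13, 24, 40, 47, 58, 50]
Insert 42:
  append 42 at index 8 → [8, 11, 13, 24, 40, 47, 58, 50, 42] (no swap needed)
Insert 43:
  append 43 at index 9 → [8, 11, 13, 24, 40, 47, 58, 50, 42, 43] (no swap needed)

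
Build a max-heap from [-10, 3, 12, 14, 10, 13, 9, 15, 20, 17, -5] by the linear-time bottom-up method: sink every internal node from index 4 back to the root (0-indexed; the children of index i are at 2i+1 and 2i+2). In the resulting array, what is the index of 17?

1

sift down from index 4:
  10 vs larger child 17 at index 9, swap → [-10, 3, 12, 14, 17, 13, 9, 15, 20, 10, -5]
sift down from index 3:
  14 vs larger child 20 at index 8, swap → [-10, 3, 12, 20, 17, 13, 9, 15, 14, 10, -5]
sift down from index 2:
  12 vs larger child 13 at index 5, swap → [-10, 3, 13, 20, 17, 12, 9, 15, 14, 10, -5]
sift down from index 1:
  3 vs larger child 20 at index 3, swap → [-10, 20, 13, 3, 17, 12, 9, 15, 14, 10, -5]
  3 vs larger child 15 at index 7, swap → [-10, 20, 13, 15, 17, 12, 9, 3, 14, 10, -5]
sift down from index 0:
  -10 vs larger child 20 at index 1, swap → [20, -10, 13, 15, 17, 12, 9, 3, 14, 10, -5]
  -10 vs larger child 17 at index 4, swap → [20, 17, 13, 15, -10, 12, 9, 3, 14, 10, -5]
  -10 vs larger child 10 at index 9, swap → [20, 17, 13, 15, 10, 12, 9, 3, 14, -10, -5]
resulting array: [20, 17, 13, 15, 10, 12, 9, 3, 14, -10, -5]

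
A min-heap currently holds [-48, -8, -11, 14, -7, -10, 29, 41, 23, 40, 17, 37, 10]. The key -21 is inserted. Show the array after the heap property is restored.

[-48, -8, -21, 14, -7, -10, -11, 41, 23, 40, 17, 37, 10, 29]

append -21 at index 13 → [-48, -8, -11, 14, -7, -10, 29, 41, 23, 40, 17, 37, 10, -21]
-21 < parent 29 at index 6, swap → [-48, -8, -11, 14, -7, -10, -21, 41, 23, 40, 17, 37, 10, 29]
-21 < parent -11 at index 2, swap → [-48, -8, -21, 14, -7, -10, -11, 41, 23, 40, 17, 37, 10, 29]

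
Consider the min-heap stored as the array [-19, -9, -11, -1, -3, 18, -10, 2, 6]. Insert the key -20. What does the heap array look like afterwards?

append -20 at index 9 → [-19, -9, -11, -1, -3, 18, -10, 2, 6, -20]
-20 < parent -3 at index 4, swap → [-19, -9, -11, -1, -20, 18, -10, 2, 6, -3]
-20 < parent -9 at index 1, swap → [-19, -20, -11, -1, -9, 18, -10, 2, 6, -3]
-20 < parent -19 at index 0, swap → [-20, -19, -11, -1, -9, 18, -10, 2, 6, -3]

[-20, -19, -11, -1, -9, 18, -10, 2, 6, -3]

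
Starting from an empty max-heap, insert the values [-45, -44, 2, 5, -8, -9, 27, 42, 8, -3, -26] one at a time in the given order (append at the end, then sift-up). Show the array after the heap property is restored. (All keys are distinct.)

Insert -45:
  append -45 at index 0 → [-45] (no swap needed)
Insert -44:
  append -44 at index 1 → [-45, -44]
  -44 > parent -45 at index 0, swap → [-44, -45]
Insert 2:
  append 2 at index 2 → [-44, -45, 2]
  2 > parent -44 at index 0, swap → [2, -45, -44]
Insert 5:
  append 5 at index 3 → [2, -45, -44, 5]
  5 > parent -45 at index 1, swap → [2, 5, -44, -45]
  5 > parent 2 at index 0, swap → [5, 2, -44, -45]
Insert -8:
  append -8 at index 4 → [5, 2, -44, -45, -8] (no swap needed)
Insert -9:
  append -9 at index 5 → [5, 2, -44, -45, -8, -9]
  -9 > parent -44 at index 2, swap → [5, 2, -9, -45, -8, -44]
Insert 27:
  append 27 at index 6 → [5, 2, -9, -45, -8, -44, 27]
  27 > parent -9 at index 2, swap → [5, 2, 27, -45, -8, -44, -9]
  27 > parent 5 at index 0, swap → [27, 2, 5, -45, -8, -44, -9]
Insert 42:
  append 42 at index 7 → [27, 2, 5, -45, -8, -44, -9, 42]
  42 > parent -45 at index 3, swap → [27, 2, 5, 42, -8, -44, -9, -45]
  42 > parent 2 at index 1, swap → [27, 42, 5, 2, -8, -44, -9, -45]
  42 > parent 27 at index 0, swap → [42, 27, 5, 2, -8, -44, -9, -45]
Insert 8:
  append 8 at index 8 → [42, 27, 5, 2, -8, -44, -9, -45, 8]
  8 > parent 2 at index 3, swap → [42, 27, 5, 8, -8, -44, -9, -45, 2]
Insert -3:
  append -3 at index 9 → [42, 27, 5, 8, -8, -44, -9, -45, 2, -3]
  -3 > parent -8 at index 4, swap → [42, 27, 5, 8, -3, -44, -9, -45, 2, -8]
Insert -26:
  append -26 at index 10 → [42, 27, 5, 8, -3, -44, -9, -45, 2, -8, -26] (no swap needed)

[42, 27, 5, 8, -3, -44, -9, -45, 2, -8, -26]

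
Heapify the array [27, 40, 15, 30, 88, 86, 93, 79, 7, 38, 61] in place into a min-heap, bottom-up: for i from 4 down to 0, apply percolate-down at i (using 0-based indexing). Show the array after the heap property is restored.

[7, 27, 15, 30, 38, 86, 93, 79, 40, 88, 61]

sift down from index 4:
  88 vs smaller child 38 at index 9, swap → [27, 40, 15, 30, 38, 86, 93, 79, 7, 88, 61]
sift down from index 3:
  30 vs smaller child 7 at index 8, swap → [27, 40, 15, 7, 38, 86, 93, 79, 30, 88, 61]
sift down from index 2: already satisfies heap property
sift down from index 1:
  40 vs smaller child 7 at index 3, swap → [27, 7, 15, 40, 38, 86, 93, 79, 30, 88, 61]
  40 vs smaller child 30 at index 8, swap → [27, 7, 15, 30, 38, 86, 93, 79, 40, 88, 61]
sift down from index 0:
  27 vs smaller child 7 at index 1, swap → [7, 27, 15, 30, 38, 86, 93, 79, 40, 88, 61]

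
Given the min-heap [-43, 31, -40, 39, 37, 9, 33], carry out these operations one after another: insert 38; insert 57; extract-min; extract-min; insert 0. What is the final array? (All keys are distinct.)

insert 38:
  append 38 at index 7 → [-43, 31, -40, 39, 37, 9, 33, 38]
  38 < parent 39 at index 3, swap → [-43, 31, -40, 38, 37, 9, 33, 39]
insert 57:
  append 57 at index 8 → [-43, 31, -40, 38, 37, 9, 33, 39, 57] (no swap needed)
extract-min → returns -43:
  remove root -43; move last element 57 to root → [57, 31, -40, 38, 37, 9, 33, 39]
  57 vs smaller child -40 at index 2, swap → [-40, 31, 57, 38, 37, 9, 33, 39]
  57 vs smaller child 9 at index 5, swap → [-40, 31, 9, 38, 37, 57, 33, 39]
extract-min → returns -40:
  remove root -40; move last element 39 to root → [39, 31, 9, 38, 37, 57, 33]
  39 vs smaller child 9 at index 2, swap → [9, 31, 39, 38, 37, 57, 33]
  39 vs smaller child 33 at index 6, swap → [9, 31, 33, 38, 37, 57, 39]
insert 0:
  append 0 at index 7 → [9, 31, 33, 38, 37, 57, 39, 0]
  0 < parent 38 at index 3, swap → [9, 31, 33, 0, 37, 57, 39, 38]
  0 < parent 31 at index 1, swap → [9, 0, 33, 31, 37, 57, 39, 38]
  0 < parent 9 at index 0, swap → [0, 9, 33, 31, 37, 57, 39, 38]

[0, 9, 33, 31, 37, 57, 39, 38]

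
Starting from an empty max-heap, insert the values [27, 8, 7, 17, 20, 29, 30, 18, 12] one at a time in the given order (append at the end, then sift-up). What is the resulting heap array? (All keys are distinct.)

[30, 20, 29, 18, 17, 7, 27, 8, 12]

Insert 27:
  append 27 at index 0 → [27] (no swap needed)
Insert 8:
  append 8 at index 1 → [27, 8] (no swap needed)
Insert 7:
  append 7 at index 2 → [27, 8, 7] (no swap needed)
Insert 17:
  append 17 at index 3 → [27, 8, 7, 17]
  17 > parent 8 at index 1, swap → [27, 17, 7, 8]
Insert 20:
  append 20 at index 4 → [27, 17, 7, 8, 20]
  20 > parent 17 at index 1, swap → [27, 20, 7, 8, 17]
Insert 29:
  append 29 at index 5 → [27, 20, 7, 8, 17, 29]
  29 > parent 7 at index 2, swap → [27, 20, 29, 8, 17, 7]
  29 > parent 27 at index 0, swap → [29, 20, 27, 8, 17, 7]
Insert 30:
  append 30 at index 6 → [29, 20, 27, 8, 17, 7, 30]
  30 > parent 27 at index 2, swap → [29, 20, 30, 8, 17, 7, 27]
  30 > parent 29 at index 0, swap → [30, 20, 29, 8, 17, 7, 27]
Insert 18:
  append 18 at index 7 → [30, 20, 29, 8, 17, 7, 27, 18]
  18 > parent 8 at index 3, swap → [30, 20, 29, 18, 17, 7, 27, 8]
Insert 12:
  append 12 at index 8 → [30, 20, 29, 18, 17, 7, 27, 8, 12] (no swap needed)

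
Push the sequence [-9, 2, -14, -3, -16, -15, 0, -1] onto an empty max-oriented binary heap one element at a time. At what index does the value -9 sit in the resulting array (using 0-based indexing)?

7

Insert -9:
  append -9 at index 0 → [-9] (no swap needed)
Insert 2:
  append 2 at index 1 → [-9, 2]
  2 > parent -9 at index 0, swap → [2, -9]
Insert -14:
  append -14 at index 2 → [2, -9, -14] (no swap needed)
Insert -3:
  append -3 at index 3 → [2, -9, -14, -3]
  -3 > parent -9 at index 1, swap → [2, -3, -14, -9]
Insert -16:
  append -16 at index 4 → [2, -3, -14, -9, -16] (no swap needed)
Insert -15:
  append -15 at index 5 → [2, -3, -14, -9, -16, -15] (no swap needed)
Insert 0:
  append 0 at index 6 → [2, -3, -14, -9, -16, -15, 0]
  0 > parent -14 at index 2, swap → [2, -3, 0, -9, -16, -15, -14]
Insert -1:
  append -1 at index 7 → [2, -3, 0, -9, -16, -15, -14, -1]
  -1 > parent -9 at index 3, swap → [2, -3, 0, -1, -16, -15, -14, -9]
  -1 > parent -3 at index 1, swap → [2, -1, 0, -3, -16, -15, -14, -9]
resulting array: [2, -1, 0, -3, -16, -15, -14, -9]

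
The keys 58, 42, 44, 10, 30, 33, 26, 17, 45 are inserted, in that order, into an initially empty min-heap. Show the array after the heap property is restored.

Insert 58:
  append 58 at index 0 → [58] (no swap needed)
Insert 42:
  append 42 at index 1 → [58, 42]
  42 < parent 58 at index 0, swap → [42, 58]
Insert 44:
  append 44 at index 2 → [42, 58, 44] (no swap needed)
Insert 10:
  append 10 at index 3 → [42, 58, 44, 10]
  10 < parent 58 at index 1, swap → [42, 10, 44, 58]
  10 < parent 42 at index 0, swap → [10, 42, 44, 58]
Insert 30:
  append 30 at index 4 → [10, 42, 44, 58, 30]
  30 < parent 42 at index 1, swap → [10, 30, 44, 58, 42]
Insert 33:
  append 33 at index 5 → [10, 30, 44, 58, 42, 33]
  33 < parent 44 at index 2, swap → [10, 30, 33, 58, 42, 44]
Insert 26:
  append 26 at index 6 → [10, 30, 33, 58, 42, 44, 26]
  26 < parent 33 at index 2, swap → [10, 30, 26, 58, 42, 44, 33]
Insert 17:
  append 17 at index 7 → [10, 30, 26, 58, 42, 44, 33, 17]
  17 < parent 58 at index 3, swap → [10, 30, 26, 17, 42, 44, 33, 58]
  17 < parent 30 at index 1, swap → [10, 17, 26, 30, 42, 44, 33, 58]
Insert 45:
  append 45 at index 8 → [10, 17, 26, 30, 42, 44, 33, 58, 45] (no swap needed)

[10, 17, 26, 30, 42, 44, 33, 58, 45]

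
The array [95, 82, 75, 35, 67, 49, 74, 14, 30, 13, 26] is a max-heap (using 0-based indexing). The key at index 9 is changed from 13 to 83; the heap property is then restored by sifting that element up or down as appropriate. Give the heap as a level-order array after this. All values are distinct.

[95, 83, 75, 35, 82, 49, 74, 14, 30, 67, 26]

set index 9 from 13 to 83 → [95, 82, 75, 35, 67, 49, 74, 14, 30, 83, 26]
83 > parent 67 at index 4, swap → [95, 82, 75, 35, 83, 49, 74, 14, 30, 67, 26]
83 > parent 82 at index 1, swap → [95, 83, 75, 35, 82, 49, 74, 14, 30, 67, 26]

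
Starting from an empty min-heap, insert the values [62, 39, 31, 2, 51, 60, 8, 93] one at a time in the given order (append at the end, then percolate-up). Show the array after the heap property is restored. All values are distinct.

Insert 62:
  append 62 at index 0 → [62] (no swap needed)
Insert 39:
  append 39 at index 1 → [62, 39]
  39 < parent 62 at index 0, swap → [39, 62]
Insert 31:
  append 31 at index 2 → [39, 62, 31]
  31 < parent 39 at index 0, swap → [31, 62, 39]
Insert 2:
  append 2 at index 3 → [31, 62, 39, 2]
  2 < parent 62 at index 1, swap → [31, 2, 39, 62]
  2 < parent 31 at index 0, swap → [2, 31, 39, 62]
Insert 51:
  append 51 at index 4 → [2, 31, 39, 62, 51] (no swap needed)
Insert 60:
  append 60 at index 5 → [2, 31, 39, 62, 51, 60] (no swap needed)
Insert 8:
  append 8 at index 6 → [2, 31, 39, 62, 51, 60, 8]
  8 < parent 39 at index 2, swap → [2, 31, 8, 62, 51, 60, 39]
Insert 93:
  append 93 at index 7 → [2, 31, 8, 62, 51, 60, 39, 93] (no swap needed)

[2, 31, 8, 62, 51, 60, 39, 93]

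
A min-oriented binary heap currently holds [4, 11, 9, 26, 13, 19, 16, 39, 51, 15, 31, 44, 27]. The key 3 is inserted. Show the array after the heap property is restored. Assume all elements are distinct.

append 3 at index 13 → [4, 11, 9, 26, 13, 19, 16, 39, 51, 15, 31, 44, 27, 3]
3 < parent 16 at index 6, swap → [4, 11, 9, 26, 13, 19, 3, 39, 51, 15, 31, 44, 27, 16]
3 < parent 9 at index 2, swap → [4, 11, 3, 26, 13, 19, 9, 39, 51, 15, 31, 44, 27, 16]
3 < parent 4 at index 0, swap → [3, 11, 4, 26, 13, 19, 9, 39, 51, 15, 31, 44, 27, 16]

[3, 11, 4, 26, 13, 19, 9, 39, 51, 15, 31, 44, 27, 16]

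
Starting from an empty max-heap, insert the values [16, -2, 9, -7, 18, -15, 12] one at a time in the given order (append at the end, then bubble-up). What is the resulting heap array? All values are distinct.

Insert 16:
  append 16 at index 0 → [16] (no swap needed)
Insert -2:
  append -2 at index 1 → [16, -2] (no swap needed)
Insert 9:
  append 9 at index 2 → [16, -2, 9] (no swap needed)
Insert -7:
  append -7 at index 3 → [16, -2, 9, -7] (no swap needed)
Insert 18:
  append 18 at index 4 → [16, -2, 9, -7, 18]
  18 > parent -2 at index 1, swap → [16, 18, 9, -7, -2]
  18 > parent 16 at index 0, swap → [18, 16, 9, -7, -2]
Insert -15:
  append -15 at index 5 → [18, 16, 9, -7, -2, -15] (no swap needed)
Insert 12:
  append 12 at index 6 → [18, 16, 9, -7, -2, -15, 12]
  12 > parent 9 at index 2, swap → [18, 16, 12, -7, -2, -15, 9]

[18, 16, 12, -7, -2, -15, 9]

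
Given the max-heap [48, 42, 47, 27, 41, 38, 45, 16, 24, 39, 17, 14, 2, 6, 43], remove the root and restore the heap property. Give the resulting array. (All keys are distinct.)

remove root 48; move last element 43 to root → [43, 42, 47, 27, 41, 38, 45, 16, 24, 39, 17, 14, 2, 6]
43 vs larger child 47 at index 2, swap → [47, 42, 43, 27, 41, 38, 45, 16, 24, 39, 17, 14, 2, 6]
43 vs larger child 45 at index 6, swap → [47, 42, 45, 27, 41, 38, 43, 16, 24, 39, 17, 14, 2, 6]

[47, 42, 45, 27, 41, 38, 43, 16, 24, 39, 17, 14, 2, 6]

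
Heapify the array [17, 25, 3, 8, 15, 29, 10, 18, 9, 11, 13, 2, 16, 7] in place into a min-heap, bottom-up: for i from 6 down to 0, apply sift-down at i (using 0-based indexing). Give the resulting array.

sift down from index 6:
  10 vs only child 7 at index 13, swap → [17, 25, 3, 8, 15, 29, 7, 18, 9, 11, 13, 2, 16, 10]
sift down from index 5:
  29 vs smaller child 2 at index 11, swap → [17, 25, 3, 8, 15, 2, 7, 18, 9, 11, 13, 29, 16, 10]
sift down from index 4:
  15 vs smaller child 11 at index 9, swap → [17, 25, 3, 8, 11, 2, 7, 18, 9, 15, 13, 29, 16, 10]
sift down from index 3: already satisfies heap property
sift down from index 2:
  3 vs smaller child 2 at index 5, swap → [17, 25, 2, 8, 11, 3, 7, 18, 9, 15, 13, 29, 16, 10]
sift down from index 1:
  25 vs smaller child 8 at index 3, swap → [17, 8, 2, 25, 11, 3, 7, 18, 9, 15, 13, 29, 16, 10]
  25 vs smaller child 9 at index 8, swap → [17, 8, 2, 9, 11, 3, 7, 18, 25, 15, 13, 29, 16, 10]
sift down from index 0:
  17 vs smaller child 2 at index 2, swap → [2, 8, 17, 9, 11, 3, 7, 18, 25, 15, 13, 29, 16, 10]
  17 vs smaller child 3 at index 5, swap → [2, 8, 3, 9, 11, 17, 7, 18, 25, 15, 13, 29, 16, 10]
  17 vs smaller child 16 at index 12, swap → [2, 8, 3, 9, 11, 16, 7, 18, 25, 15, 13, 29, 17, 10]

[2, 8, 3, 9, 11, 16, 7, 18, 25, 15, 13, 29, 17, 10]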